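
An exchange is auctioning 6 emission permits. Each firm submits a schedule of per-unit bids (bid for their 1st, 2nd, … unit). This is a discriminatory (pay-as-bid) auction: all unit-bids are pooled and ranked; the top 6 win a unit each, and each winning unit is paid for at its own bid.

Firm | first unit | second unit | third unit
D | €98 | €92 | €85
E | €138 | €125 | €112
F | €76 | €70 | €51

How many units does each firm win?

All unit-bids, highest first — top 6: 138 (E-1), 125 (E-2), 112 (E-3), 98 (D-1), 92 (D-2), 85 (D-3)
Next rejected bid: €76 (not a price — pay-as-bid).
Allocation: D 3, E 3.

D 3, E 3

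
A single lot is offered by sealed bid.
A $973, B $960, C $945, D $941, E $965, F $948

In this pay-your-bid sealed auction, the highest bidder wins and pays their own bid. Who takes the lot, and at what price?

Pay-your-bid sealed auction: the highest bidder wins and pays their own bid.
Sorting bids: 973 (A) > 965 (E) > 960 (B) > 948 (F) > 945 (C) > 941 (D)
First-price: A pays what they bid, $973.

A pays $973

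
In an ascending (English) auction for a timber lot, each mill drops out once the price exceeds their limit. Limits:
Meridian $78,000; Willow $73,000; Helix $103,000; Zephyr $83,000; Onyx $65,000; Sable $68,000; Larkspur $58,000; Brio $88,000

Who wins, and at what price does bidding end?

Sorting limits: 103,000 (Helix) > 88,000 (Brio) > 83,000 (Zephyr) > 78,000 (Meridian) > 73,000 (Willow) > 68,000 (Sable) > …
Brio is the last rival to drop out, at $88,000; Helix remains and wins at that price.

Helix wins at $88,000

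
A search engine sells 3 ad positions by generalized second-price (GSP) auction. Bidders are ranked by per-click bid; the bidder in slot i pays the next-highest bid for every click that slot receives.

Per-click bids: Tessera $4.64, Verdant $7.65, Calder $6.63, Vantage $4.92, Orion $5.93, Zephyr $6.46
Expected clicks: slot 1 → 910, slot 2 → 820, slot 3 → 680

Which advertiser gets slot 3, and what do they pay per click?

Zephyr; $5.93 per click

Ranked by bid: $7.65 (Verdant) > $6.63 (Calder) > $6.46 (Zephyr) > $5.93 (Orion) > …
Slot 3 goes to the third-ranked bidder, Zephyr, who pays the next bid down: $5.93/click.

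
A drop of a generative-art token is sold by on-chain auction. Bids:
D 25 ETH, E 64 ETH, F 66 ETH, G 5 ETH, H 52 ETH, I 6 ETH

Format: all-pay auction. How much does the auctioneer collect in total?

Rule: the highest bidder wins the item, but every bidder pays their own bid.
Bids in order: 66 (F) > 64 (E) > 52 (H) > 25 (D) > 6 (I) > 5 (G)
F wins with the top bid; all bids are sunk regardless.
Every bidder forfeits their bid regardless of winning.
Revenue = 25 + 64 + 66 + 5 + 52 + 6 = 218 ETH.

Total revenue: 218 ETH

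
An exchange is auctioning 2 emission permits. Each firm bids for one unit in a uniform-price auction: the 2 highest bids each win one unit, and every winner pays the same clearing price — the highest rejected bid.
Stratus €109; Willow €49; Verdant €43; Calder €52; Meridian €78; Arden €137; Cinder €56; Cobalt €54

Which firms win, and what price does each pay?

Arden, Stratus; each pays €78

Bids ranked high→low: 137 (Arden), 109 (Stratus), 78 (Meridian), 56 (Cinder), …
The 2 highest are Arden, Stratus.
Clearing price = highest rejected bid = €78.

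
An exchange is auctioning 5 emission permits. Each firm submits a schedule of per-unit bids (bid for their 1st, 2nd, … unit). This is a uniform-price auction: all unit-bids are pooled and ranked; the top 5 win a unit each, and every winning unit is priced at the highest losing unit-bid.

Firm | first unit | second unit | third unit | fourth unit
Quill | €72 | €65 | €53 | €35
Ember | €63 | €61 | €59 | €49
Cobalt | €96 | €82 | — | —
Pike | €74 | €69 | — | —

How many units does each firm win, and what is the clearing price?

Merging the schedules and taking the best 5: 96 (Cobalt-1), 82 (Cobalt-2), 74 (Pike-1), 72 (Quill-1), 69 (Pike-2)
Highest rejected unit-bid = €65.
Allocation: Cobalt 2, Pike 2, Quill 1.

Cobalt 2, Pike 2, Quill 1; clearing price €65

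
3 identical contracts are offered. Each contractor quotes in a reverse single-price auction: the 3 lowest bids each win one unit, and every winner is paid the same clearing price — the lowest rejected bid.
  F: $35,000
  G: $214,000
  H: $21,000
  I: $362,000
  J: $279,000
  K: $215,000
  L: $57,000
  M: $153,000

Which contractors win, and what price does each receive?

H, F, L; each is paid $153,000

Ordering the bids: 21,000 (H), 35,000 (F), 57,000 (L), 153,000 (M), 214,000 (G), …
Winners (3 units): H, F, L.
Clearing price = lowest rejected bid = $153,000.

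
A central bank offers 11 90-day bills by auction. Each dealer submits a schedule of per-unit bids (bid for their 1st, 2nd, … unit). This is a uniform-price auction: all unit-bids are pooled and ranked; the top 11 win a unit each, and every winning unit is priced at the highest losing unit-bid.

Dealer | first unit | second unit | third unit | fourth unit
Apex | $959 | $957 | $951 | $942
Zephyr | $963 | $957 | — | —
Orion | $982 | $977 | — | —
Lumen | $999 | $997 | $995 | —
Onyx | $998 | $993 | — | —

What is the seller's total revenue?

Merging the schedules and taking the best 11: 999 (Lumen-1), 998 (Onyx-1), 997 (Lumen-2), 995 (Lumen-3), 993 (Onyx-2), 982 (Orion-1), 977 (Orion-2), 963 (Zephyr-1), 959 (Apex-1), 957 (Apex-2), 957 (Zephyr-2)
Highest rejected unit-bid = $951.
Allocation: Apex 2, Lumen 3, Onyx 2, Orion 2, Zephyr 2. Every unit priced at $951.
Revenue = 11 × 951 = $10,461.

Total revenue: $10,461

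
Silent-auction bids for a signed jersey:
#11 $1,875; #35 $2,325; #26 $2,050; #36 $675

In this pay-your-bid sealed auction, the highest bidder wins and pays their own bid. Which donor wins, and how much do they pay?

Rule: the highest bidder wins and pays their own bid.
Bids in order: 2,325 (#35) > 2,050 (#26) > 1,875 (#11) > 675 (#36)
First-price: #35 pays what they bid, $2,325.

#35 pays $2,325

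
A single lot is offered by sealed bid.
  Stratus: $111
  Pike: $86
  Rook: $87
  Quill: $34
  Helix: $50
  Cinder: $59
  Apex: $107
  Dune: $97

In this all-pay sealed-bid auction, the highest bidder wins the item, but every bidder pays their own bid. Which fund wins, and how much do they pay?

Stratus pays $111

Sorting bids: 111 (Stratus) > 107 (Apex) > 97 (Dune) > 87 (Rook) > 86 (Pike) > 59 (Cinder) > …
Stratus is highest and takes the item; every bidder forfeits their bid.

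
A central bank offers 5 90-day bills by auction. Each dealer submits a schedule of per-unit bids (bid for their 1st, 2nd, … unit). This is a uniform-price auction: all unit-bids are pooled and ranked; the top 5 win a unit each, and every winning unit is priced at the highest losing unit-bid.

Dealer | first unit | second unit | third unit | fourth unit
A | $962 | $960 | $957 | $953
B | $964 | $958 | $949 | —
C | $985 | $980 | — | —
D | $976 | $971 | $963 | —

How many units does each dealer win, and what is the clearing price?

B 1, C 2, D 2; clearing price $963

All unit-bids, highest first — top 5: 985 (C-1), 980 (C-2), 976 (D-1), 971 (D-2), 964 (B-1)
Highest rejected unit-bid = $963.
Allocation: B 1, C 2, D 2.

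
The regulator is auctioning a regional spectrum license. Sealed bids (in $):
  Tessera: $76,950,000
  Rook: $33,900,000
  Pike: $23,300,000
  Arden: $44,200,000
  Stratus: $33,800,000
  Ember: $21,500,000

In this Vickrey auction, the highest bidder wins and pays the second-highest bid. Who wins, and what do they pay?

Tessera pays $44,200,000

Rule: the highest bidder wins and pays the second-highest bid.
Sorting bids: 76,950,000 (Tessera) > 44,200,000 (Arden) > 33,900,000 (Rook) > 33,800,000 (Stratus) > 23,300,000 (Pike) > 21,500,000 (Ember)
Tessera wins with the highest bid; price is set by the runner-up at $44,200,000.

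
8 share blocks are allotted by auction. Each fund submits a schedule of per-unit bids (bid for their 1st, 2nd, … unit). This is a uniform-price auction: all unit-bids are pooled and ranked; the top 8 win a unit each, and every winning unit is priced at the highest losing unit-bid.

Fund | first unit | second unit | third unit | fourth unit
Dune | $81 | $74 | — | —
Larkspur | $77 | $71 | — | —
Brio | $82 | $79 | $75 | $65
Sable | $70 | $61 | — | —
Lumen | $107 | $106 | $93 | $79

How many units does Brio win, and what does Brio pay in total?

Brio: 2 units, pays $150

All unit-bids, highest first — top 8: 107 (Lumen-1), 106 (Lumen-2), 93 (Lumen-3), 82 (Brio-1), 81 (Dune-1), 79 (Brio-2), 79 (Lumen-4), 77 (Larkspur-1)
First bid not allocated: $75.
Brio wins 2 unit(s) at $75 each.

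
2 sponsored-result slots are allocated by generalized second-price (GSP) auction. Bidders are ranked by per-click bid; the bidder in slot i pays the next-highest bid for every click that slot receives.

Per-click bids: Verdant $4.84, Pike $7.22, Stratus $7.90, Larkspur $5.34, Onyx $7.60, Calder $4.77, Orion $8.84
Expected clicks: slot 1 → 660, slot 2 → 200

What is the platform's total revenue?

Total revenue: $6734.00

Ranked by bid: $8.84 (Orion) > $7.90 (Stratus) > $7.60 (Onyx) > …
Slot 1: Orion pays $7.90 × 660 = $5214.00
Slot 2: Stratus pays $7.60 × 200 = $1520.00
Total = $6734.00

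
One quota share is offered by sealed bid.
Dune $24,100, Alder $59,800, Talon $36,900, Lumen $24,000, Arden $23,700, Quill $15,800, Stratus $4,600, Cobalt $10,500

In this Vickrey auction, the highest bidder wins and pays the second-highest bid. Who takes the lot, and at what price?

Bids ranked: 59,800 (Alder) > 36,900 (Talon) > 24,100 (Dune) > 24,000 (Lumen) > 23,700 (Arden) > 15,800 (Quill) > …
Alder wins with the highest bid; price is set by the runner-up at $36,900.

Alder pays $36,900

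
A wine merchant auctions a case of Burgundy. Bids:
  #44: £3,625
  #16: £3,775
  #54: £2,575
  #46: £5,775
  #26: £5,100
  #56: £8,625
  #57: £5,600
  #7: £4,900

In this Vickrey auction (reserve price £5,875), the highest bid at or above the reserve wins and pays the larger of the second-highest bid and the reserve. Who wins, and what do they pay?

Sorting bids: 8,625 (#56) > 5,775 (#46) > 5,600 (#57) > 5,100 (#26) > 4,900 (#7) > 3,775 (#16) > …
Highest eligible bid: #56 at £8,625.
Second-highest bid £5,775 is below the reserve £5,875, so the reserve binds → payment £5,875.

#56 pays £5,875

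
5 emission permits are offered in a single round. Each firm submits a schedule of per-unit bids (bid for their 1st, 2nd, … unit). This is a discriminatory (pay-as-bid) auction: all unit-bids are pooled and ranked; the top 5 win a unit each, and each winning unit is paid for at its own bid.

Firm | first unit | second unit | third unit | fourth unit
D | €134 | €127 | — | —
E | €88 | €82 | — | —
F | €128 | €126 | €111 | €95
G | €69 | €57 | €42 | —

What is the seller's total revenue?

Pooled unit-bids ranked (top 5): 134 (D-1), 128 (F-1), 127 (D-2), 126 (F-2), 111 (F-3)
Next rejected bid: €95 (not a price — pay-as-bid).
Each winning unit pays its own bid.
Revenue = 134 + 128 + 127 + 126 + 111 = €626.

Total revenue: €626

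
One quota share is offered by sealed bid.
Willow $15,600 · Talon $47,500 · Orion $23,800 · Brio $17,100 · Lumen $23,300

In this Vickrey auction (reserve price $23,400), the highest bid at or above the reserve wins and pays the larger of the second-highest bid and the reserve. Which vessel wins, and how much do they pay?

Vickrey auction (reserve price $23,400): the highest bid at or above the reserve wins and pays the larger of the second-highest bid and the reserve.
Sorting bids: 47,500 (Talon) > 23,800 (Orion) > 23,300 (Lumen) > 17,100 (Brio) > 15,600 (Willow)
Highest eligible bid: Talon at $47,500.
Second-highest bid $23,800 exceeds the reserve $23,400 → payment $23,800.

Talon pays $23,800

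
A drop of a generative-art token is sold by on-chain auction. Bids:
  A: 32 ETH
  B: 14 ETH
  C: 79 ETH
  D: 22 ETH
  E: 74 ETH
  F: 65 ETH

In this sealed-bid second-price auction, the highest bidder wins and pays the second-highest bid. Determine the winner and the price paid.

Bids ranked: 79 (C) > 74 (E) > 65 (F) > 32 (A) > 22 (D) > 14 (B)
C is highest; pays the second-highest bid, 74 ETH.

C pays 74 ETH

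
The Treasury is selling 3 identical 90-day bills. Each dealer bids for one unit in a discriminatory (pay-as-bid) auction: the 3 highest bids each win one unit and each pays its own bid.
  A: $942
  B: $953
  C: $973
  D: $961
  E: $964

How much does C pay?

C pays $973

Ordering the bids: 973 (C), 964 (E), 961 (D), 953 (B), 942 (A)
The 3 highest are C, E, D.
C wins → own bid $973.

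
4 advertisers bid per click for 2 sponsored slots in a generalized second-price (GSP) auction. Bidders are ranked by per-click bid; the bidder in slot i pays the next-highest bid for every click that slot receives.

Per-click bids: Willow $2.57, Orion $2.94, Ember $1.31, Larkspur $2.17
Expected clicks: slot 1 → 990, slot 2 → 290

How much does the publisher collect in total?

Total revenue: $3173.60

Ranked by bid: $2.94 (Orion) > $2.57 (Willow) > $2.17 (Larkspur) > …
Slot 1: Orion pays $2.57 × 990 = $2544.30
Slot 2: Willow pays $2.17 × 290 = $629.30
Total = $3173.60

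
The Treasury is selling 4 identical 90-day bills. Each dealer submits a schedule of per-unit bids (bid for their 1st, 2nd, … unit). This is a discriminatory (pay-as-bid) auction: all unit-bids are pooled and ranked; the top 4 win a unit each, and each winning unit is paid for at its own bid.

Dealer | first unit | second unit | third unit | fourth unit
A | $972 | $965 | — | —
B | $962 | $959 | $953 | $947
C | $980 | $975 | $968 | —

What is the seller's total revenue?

Total revenue: $3,895

Pooled unit-bids ranked (top 4): 980 (C-1), 975 (C-2), 972 (A-1), 968 (C-3)
Next rejected bid: $965 (not a price — pay-as-bid).
Each winning unit pays its own bid.
Revenue = 980 + 975 + 972 + 968 = $3,895.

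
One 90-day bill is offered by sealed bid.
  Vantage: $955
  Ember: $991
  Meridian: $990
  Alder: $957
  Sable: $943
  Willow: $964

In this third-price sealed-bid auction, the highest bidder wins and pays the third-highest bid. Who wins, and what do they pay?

Rule: the highest bidder wins and pays the third-highest bid.
Bids ranked: 991 (Ember) > 990 (Meridian) > 964 (Willow) > 957 (Alder) > 955 (Vantage) > 943 (Sable)
Ember is highest; pays the third-highest bid, $964.

Ember pays $964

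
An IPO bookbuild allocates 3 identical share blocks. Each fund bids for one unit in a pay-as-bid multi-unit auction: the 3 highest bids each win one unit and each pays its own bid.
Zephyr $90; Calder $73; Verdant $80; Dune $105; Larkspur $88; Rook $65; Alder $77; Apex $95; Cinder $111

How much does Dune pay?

Dune pays $105

Bids ranked high→low: 111 (Cinder), 105 (Dune), 95 (Apex), 90 (Zephyr), 88 (Larkspur), …
Winners (3 units): Cinder, Dune, Apex.
Dune wins → own bid $105.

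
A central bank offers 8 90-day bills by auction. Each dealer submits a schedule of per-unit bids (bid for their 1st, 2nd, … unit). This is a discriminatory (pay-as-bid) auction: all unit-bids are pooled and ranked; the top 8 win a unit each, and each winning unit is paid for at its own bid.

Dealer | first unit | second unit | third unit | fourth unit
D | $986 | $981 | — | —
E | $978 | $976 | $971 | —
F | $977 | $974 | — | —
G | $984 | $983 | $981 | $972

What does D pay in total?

Merging the schedules and taking the best 8: 986 (D-1), 984 (G-1), 983 (G-2), 981 (D-2), 981 (G-3), 978 (E-1), 977 (F-1), 976 (E-2)
Next rejected bid: $974 (not a price — pay-as-bid).
D's winning unit-bids: 986 + 981 = $1,967.

D pays $1,967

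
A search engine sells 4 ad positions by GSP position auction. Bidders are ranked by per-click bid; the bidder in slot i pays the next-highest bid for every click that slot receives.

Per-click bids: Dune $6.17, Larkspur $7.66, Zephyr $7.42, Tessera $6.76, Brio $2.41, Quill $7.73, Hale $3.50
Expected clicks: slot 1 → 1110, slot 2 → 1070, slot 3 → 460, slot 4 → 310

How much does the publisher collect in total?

Total revenue: $21464.30

Sorting advertisers: $7.73 (Quill) > $7.66 (Larkspur) > $7.42 (Zephyr) > $6.76 (Tessera) > $6.17 (Dune) > …
Slot 1: Quill pays $7.66 × 1110 = $8502.60
Slot 2: Larkspur pays $7.42 × 1070 = $7939.40
Slot 3: Zephyr pays $6.76 × 460 = $3109.60
Slot 4: Tessera pays $6.17 × 310 = $1912.70
Total = $21464.30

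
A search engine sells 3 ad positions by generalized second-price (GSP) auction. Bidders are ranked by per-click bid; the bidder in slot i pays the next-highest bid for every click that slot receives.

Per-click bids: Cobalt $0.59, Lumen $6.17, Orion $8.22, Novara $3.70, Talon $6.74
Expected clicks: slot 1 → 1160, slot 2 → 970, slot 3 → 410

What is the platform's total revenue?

Per-click bids in order: $8.22 (Orion) > $6.74 (Talon) > $6.17 (Lumen) > $3.70 (Novara) > …
Slot 1: Orion pays $6.74 × 1160 = $7818.40
Slot 2: Talon pays $6.17 × 970 = $5984.90
Slot 3: Lumen pays $3.70 × 410 = $1517.00
Total = $15320.30

Total revenue: $15320.30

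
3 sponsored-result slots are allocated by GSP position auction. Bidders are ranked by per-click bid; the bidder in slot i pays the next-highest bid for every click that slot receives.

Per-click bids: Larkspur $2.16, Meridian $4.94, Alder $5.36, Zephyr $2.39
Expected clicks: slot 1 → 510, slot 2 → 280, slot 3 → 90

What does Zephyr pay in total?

Zephyr pays $194.40

Per-click bids in order: $5.36 (Alder) > $4.94 (Meridian) > $2.39 (Zephyr) > $2.16 (Larkspur)
Zephyr holds slot 3 → pays next bid $2.16 × 90 clicks = $194.40.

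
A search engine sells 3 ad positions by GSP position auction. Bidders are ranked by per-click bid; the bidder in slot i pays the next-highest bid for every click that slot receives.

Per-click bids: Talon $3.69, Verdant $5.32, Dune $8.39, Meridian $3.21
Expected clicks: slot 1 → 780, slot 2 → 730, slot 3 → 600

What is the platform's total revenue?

Ranked by bid: $8.39 (Dune) > $5.32 (Verdant) > $3.69 (Talon) > $3.21 (Meridian)
Slot 1: Dune pays $5.32 × 780 = $4149.60
Slot 2: Verdant pays $3.69 × 730 = $2693.70
Slot 3: Talon pays $3.21 × 600 = $1926.00
Total = $8769.30

Total revenue: $8769.30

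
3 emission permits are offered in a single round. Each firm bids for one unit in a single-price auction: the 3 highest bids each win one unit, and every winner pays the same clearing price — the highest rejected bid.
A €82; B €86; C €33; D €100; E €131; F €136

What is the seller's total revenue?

Bids ranked high→low: 136 (F), 131 (E), 100 (D), 86 (B), 82 (A), …
The 3 highest are F, E, D.
First losing bid is B's €86, which sets the uniform price.
Total revenue = 3 × €86 = €258.

Total revenue: €258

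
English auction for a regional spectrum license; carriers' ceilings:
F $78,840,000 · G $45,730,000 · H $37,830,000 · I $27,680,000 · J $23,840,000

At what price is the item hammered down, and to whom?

F wins at $45,730,000

Limits ranked: 78,840,000 (F) > 45,730,000 (G) > 37,830,000 (H) > 27,680,000 (I) > 23,840,000 (J)
Once the price passes $45,730,000, only F is left; the hammer falls at G's limit of $45,730,000.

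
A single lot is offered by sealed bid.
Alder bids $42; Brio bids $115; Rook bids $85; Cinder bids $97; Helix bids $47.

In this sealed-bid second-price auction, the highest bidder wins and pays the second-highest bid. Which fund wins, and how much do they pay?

Brio pays $97

Sealed-bid second-price auction: the highest bidder wins and pays the second-highest bid.
Sorting bids: 115 (Brio) > 97 (Cinder) > 85 (Rook) > 47 (Helix) > 42 (Alder)
Brio wins with the highest bid; price is set by the runner-up at $97.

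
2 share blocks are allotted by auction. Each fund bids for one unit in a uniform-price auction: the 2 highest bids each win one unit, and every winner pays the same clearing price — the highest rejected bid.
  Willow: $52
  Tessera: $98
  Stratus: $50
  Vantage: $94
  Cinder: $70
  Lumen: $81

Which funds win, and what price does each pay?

Ordering the bids: 98 (Tessera), 94 (Vantage), 81 (Lumen), 70 (Cinder), …
Winners (2 units): Tessera, Vantage.
First losing bid is Lumen's $81, which sets the uniform price.

Tessera, Vantage; each pays $81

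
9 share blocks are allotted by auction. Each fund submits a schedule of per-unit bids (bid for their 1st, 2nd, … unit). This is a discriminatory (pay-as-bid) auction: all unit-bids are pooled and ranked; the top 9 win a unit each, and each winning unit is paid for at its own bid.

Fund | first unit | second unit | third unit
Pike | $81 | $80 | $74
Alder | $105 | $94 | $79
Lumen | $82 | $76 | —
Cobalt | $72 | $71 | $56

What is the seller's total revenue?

Total revenue: $743

Pooled unit-bids ranked (top 9): 105 (Alder-1), 94 (Alder-2), 82 (Lumen-1), 81 (Pike-1), 80 (Pike-2), 79 (Alder-3), 76 (Lumen-2), 74 (Pike-3), 72 (Cobalt-1)
Next rejected bid: $71 (not a price — pay-as-bid).
Each winning unit pays its own bid.
Revenue = 105 + 94 + 82 + 81 + 80 + 79 + 76 + 74 + 72 = $743.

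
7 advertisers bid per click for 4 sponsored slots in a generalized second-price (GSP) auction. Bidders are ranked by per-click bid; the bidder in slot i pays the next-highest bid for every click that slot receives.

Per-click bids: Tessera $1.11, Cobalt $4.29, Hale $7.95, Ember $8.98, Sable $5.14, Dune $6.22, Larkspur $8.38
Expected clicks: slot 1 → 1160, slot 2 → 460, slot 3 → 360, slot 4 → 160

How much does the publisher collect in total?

Sorting advertisers: $8.98 (Ember) > $8.38 (Larkspur) > $7.95 (Hale) > $6.22 (Dune) > $5.14 (Sable) > …
Slot 1: Ember pays $8.38 × 1160 = $9720.80
Slot 2: Larkspur pays $7.95 × 460 = $3657.00
Slot 3: Hale pays $6.22 × 360 = $2239.20
Slot 4: Dune pays $5.14 × 160 = $822.40
Total = $16439.40

Total revenue: $16439.40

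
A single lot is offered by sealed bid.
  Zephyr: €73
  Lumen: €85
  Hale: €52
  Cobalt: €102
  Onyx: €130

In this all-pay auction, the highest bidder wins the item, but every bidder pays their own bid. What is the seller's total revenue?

Total revenue: €442

Rule: the highest bidder wins the item, but every bidder pays their own bid.
Bids in order: 130 (Onyx) > 102 (Cobalt) > 85 (Lumen) > 73 (Zephyr) > 52 (Hale)
Every bidder forfeits their bid regardless of winning.
Revenue = 73 + 85 + 52 + 102 + 130 = €442.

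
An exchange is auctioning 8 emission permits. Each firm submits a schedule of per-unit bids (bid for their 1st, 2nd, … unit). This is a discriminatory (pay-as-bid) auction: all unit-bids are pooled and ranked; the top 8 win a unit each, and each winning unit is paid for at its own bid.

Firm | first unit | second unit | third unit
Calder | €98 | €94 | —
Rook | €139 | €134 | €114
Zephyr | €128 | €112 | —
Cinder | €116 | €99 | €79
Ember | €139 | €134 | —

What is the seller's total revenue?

Total revenue: €1,016

All unit-bids, highest first — top 8: 139 (Rook-1), 139 (Ember-1), 134 (Rook-2), 134 (Ember-2), 128 (Zephyr-1), 116 (Cinder-1), 114 (Rook-3), 112 (Zephyr-2)
Next rejected bid: €99 (not a price — pay-as-bid).
Each winning unit pays its own bid.
Revenue = 139 + 139 + 134 + 134 + 128 + 116 + 114 + 112 = €1,016.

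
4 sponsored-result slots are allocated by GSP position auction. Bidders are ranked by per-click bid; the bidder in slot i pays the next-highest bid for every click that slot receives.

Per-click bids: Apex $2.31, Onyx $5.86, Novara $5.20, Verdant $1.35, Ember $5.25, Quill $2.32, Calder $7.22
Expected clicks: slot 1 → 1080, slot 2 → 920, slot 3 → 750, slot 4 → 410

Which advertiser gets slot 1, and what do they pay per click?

Calder; $5.86 per click

Per-click bids in order: $7.22 (Calder) > $5.86 (Onyx) > $5.25 (Ember) > $5.20 (Novara) > $2.32 (Quill) > …
Slot 1 goes to the first-ranked bidder, Calder, who pays the next bid down: $5.86/click.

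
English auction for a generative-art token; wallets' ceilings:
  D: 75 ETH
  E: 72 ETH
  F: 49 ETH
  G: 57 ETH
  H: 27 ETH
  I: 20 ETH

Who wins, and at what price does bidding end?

D wins at 72 ETH

Open ascending-bid auction: the price rises until one bidder remains; the winner pays the price at which the last rival dropped out.
Limits in order: 75 (D) > 72 (E) > 57 (G) > 49 (F) > 27 (H) > 20 (I)
Bidding ends when E exits at 72 ETH; D takes it.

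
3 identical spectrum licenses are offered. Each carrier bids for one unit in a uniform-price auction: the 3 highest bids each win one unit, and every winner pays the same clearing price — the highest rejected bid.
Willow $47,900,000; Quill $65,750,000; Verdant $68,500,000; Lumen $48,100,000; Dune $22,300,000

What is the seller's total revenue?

Sorting: 68,500,000 (Verdant), 65,750,000 (Quill), 48,100,000 (Lumen), 47,900,000 (Willow), 22,300,000 (Dune)
The 3 highest are Verdant, Quill, Lumen.
Highest unsuccessful bid: $47,900,000 → clearing price.
Total revenue = 3 × $47,900,000 = $143,700,000.

Total revenue: $143,700,000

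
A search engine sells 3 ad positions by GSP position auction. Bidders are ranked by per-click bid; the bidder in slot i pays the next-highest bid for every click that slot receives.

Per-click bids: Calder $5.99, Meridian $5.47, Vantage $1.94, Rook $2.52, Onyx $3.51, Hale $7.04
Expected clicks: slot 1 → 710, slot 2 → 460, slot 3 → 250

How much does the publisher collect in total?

Per-click bids in order: $7.04 (Hale) > $5.99 (Calder) > $5.47 (Meridian) > $3.51 (Onyx) > …
Slot 1: Hale pays $5.99 × 710 = $4252.90
Slot 2: Calder pays $5.47 × 460 = $2516.20
Slot 3: Meridian pays $3.51 × 250 = $877.50
Total = $7646.60

Total revenue: $7646.60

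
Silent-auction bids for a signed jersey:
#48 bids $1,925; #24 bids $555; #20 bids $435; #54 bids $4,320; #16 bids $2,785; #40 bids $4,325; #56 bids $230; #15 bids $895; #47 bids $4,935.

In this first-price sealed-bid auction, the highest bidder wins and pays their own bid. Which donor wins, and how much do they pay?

#47 pays $4,935

First-price sealed-bid auction: the highest bidder wins and pays their own bid.
Bids in order: 4,935 (#47) > 4,325 (#40) > 4,320 (#54) > 2,785 (#16) > 1,925 (#48) > 895 (#15) > …
First-price: #47 pays what they bid, $4,935.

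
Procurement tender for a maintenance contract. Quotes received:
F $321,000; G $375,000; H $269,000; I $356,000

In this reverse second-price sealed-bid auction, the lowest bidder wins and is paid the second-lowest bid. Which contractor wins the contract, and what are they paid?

H is paid $321,000

Reverse second-price sealed-bid auction: the lowest bidder wins and is paid the second-lowest bid.
Bids in order: 269,000 (H) < 321,000 (F) < 356,000 (I) < 375,000 (G)
H is lowest; is paid the second-lowest bid, $321,000.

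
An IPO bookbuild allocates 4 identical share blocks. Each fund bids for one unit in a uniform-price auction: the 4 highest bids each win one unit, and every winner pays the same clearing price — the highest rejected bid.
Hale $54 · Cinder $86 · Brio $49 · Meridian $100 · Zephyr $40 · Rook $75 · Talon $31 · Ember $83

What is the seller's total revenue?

Ordering the bids: 100 (Meridian), 86 (Cinder), 83 (Ember), 75 (Rook), 54 (Hale), 49 (Brio), …
Top 4: Meridian, Cinder, Ember, Rook.
Highest unsuccessful bid: $54 → clearing price.
Total revenue = 4 × $54 = $216.

Total revenue: $216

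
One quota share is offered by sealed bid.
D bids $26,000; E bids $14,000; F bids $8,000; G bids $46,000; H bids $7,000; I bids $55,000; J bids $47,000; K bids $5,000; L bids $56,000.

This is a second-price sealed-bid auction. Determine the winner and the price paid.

Second-price sealed-bid auction: the highest bidder wins and pays the second-highest bid.
Sorting bids: 56,000 (L) > 55,000 (I) > 47,000 (J) > 46,000 (G) > 26,000 (D) > 14,000 (E) > …
Second-price: L pays I's bid of $55,000.

L pays $55,000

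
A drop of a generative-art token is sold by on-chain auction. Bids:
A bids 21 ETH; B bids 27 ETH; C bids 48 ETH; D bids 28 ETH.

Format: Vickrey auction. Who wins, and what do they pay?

Sorting bids: 48 (C) > 28 (D) > 27 (B) > 21 (A)
Second-price: C pays D's bid of 28 ETH.

C pays 28 ETH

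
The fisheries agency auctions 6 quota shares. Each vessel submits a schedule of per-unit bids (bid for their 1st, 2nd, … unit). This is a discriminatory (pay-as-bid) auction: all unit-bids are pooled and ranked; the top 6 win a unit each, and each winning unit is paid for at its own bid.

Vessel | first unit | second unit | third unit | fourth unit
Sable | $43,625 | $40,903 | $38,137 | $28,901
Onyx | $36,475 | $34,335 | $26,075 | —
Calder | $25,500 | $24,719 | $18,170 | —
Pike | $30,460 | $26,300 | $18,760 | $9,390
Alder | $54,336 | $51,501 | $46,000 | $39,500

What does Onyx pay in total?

All unit-bids, highest first — top 6: 54,336 (Alder-1), 51,501 (Alder-2), 46,000 (Alder-3), 43,625 (Sable-1), 40,903 (Sable-2), 39,500 (Alder-4)
Next rejected bid: $38,137 (not a price — pay-as-bid).
Onyx wins no units.

Onyx pays $0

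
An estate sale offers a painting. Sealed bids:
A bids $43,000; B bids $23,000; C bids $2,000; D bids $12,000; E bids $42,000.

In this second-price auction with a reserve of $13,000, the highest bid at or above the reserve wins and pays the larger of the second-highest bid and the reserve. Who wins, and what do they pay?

A pays $42,000

Second-price auction with a reserve of $13,000: the highest bid at or above the reserve wins and pays the larger of the second-highest bid and the reserve.
Sorting bids: 43,000 (A) > 42,000 (E) > 23,000 (B) > 12,000 (D) > 2,000 (C)
A has the top bid at or above the reserve ($43,000).
max(second-highest $42,000, reserve $13,000) = $42,000; the reserve does not bind.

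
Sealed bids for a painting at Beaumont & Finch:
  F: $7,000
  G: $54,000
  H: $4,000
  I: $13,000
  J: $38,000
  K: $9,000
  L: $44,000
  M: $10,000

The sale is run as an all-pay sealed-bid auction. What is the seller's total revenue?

Total revenue: $179,000

Rule: the highest bidder wins the item, but every bidder pays their own bid.
Bids ranked: 54,000 (G) > 44,000 (L) > 38,000 (J) > 13,000 (I) > 10,000 (M) > 9,000 (K) > …
G wins with the top bid; all bids are sunk regardless.
Every bidder forfeits their bid regardless of winning.
Revenue = 7,000 + 54,000 + 4,000 + 13,000 + 38,000 + 9,000 + 44,000 + 10,000 = $179,000.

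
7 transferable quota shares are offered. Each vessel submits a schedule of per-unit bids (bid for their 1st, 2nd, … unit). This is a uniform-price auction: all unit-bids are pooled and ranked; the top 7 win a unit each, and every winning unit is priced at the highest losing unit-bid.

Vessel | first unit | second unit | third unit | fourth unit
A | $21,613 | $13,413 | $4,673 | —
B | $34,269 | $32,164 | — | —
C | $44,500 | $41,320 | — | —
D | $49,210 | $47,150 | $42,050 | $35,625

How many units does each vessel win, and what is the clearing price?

Merging the schedules and taking the best 7: 49,210 (D-1), 47,150 (D-2), 44,500 (C-1), 42,050 (D-3), 41,320 (C-2), 35,625 (D-4), 34,269 (B-1)
Highest rejected unit-bid = $32,164.
Allocation: B 1, C 2, D 4.

B 1, C 2, D 4; clearing price $32,164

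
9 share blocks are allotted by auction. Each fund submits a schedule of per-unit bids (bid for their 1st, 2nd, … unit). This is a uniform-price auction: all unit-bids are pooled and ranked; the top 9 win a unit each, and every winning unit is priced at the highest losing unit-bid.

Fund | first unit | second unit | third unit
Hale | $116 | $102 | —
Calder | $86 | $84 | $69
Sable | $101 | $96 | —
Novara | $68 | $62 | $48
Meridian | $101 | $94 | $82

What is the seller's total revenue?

Merging the schedules and taking the best 9: 116 (Hale-1), 102 (Hale-2), 101 (Sable-1), 101 (Meridian-1), 96 (Sable-2), 94 (Meridian-2), 86 (Calder-1), 84 (Calder-2), 82 (Meridian-3)
The (k+1)-th unit-bid is $69.
Allocation: Calder 2, Hale 2, Meridian 3, Sable 2. Every unit priced at $69.
Revenue = 9 × 69 = $621.

Total revenue: $621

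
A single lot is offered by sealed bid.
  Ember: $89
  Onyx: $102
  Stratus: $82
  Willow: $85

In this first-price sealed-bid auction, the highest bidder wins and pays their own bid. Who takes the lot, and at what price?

Onyx pays $102

First-price sealed-bid auction: the highest bidder wins and pays their own bid.
Sorting bids: 102 (Onyx) > 89 (Ember) > 85 (Willow) > 82 (Stratus)
Onyx is highest → pays own bid, $102.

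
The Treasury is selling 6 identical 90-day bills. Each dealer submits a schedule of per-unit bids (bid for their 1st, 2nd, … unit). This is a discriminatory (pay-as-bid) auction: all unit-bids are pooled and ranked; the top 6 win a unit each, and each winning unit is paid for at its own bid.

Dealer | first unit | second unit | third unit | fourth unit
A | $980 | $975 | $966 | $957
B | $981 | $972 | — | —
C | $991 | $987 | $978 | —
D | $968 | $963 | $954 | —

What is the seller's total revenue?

Total revenue: $5,892

All unit-bids, highest first — top 6: 991 (C-1), 987 (C-2), 981 (B-1), 980 (A-1), 978 (C-3), 975 (A-2)
Next rejected bid: $972 (not a price — pay-as-bid).
Each winning unit pays its own bid.
Revenue = 991 + 987 + 981 + 980 + 978 + 975 = $5,892.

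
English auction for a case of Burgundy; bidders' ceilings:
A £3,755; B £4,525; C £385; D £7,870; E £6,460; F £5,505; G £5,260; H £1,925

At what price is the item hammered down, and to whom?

Limits ranked: 7,870 (D) > 6,460 (E) > 5,505 (F) > 5,260 (G) > 4,525 (B) > 3,755 (A) > …
E is the last rival to drop out, at £6,460; D remains and wins at that price.

D wins at £6,460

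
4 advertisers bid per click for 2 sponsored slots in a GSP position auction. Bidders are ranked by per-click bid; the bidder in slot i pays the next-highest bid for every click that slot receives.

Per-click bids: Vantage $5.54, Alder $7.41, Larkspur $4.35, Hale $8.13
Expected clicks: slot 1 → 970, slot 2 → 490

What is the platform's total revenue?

Sorting advertisers: $8.13 (Hale) > $7.41 (Alder) > $5.54 (Vantage) > …
Slot 1: Hale pays $7.41 × 970 = $7187.70
Slot 2: Alder pays $5.54 × 490 = $2714.60
Total = $9902.30

Total revenue: $9902.30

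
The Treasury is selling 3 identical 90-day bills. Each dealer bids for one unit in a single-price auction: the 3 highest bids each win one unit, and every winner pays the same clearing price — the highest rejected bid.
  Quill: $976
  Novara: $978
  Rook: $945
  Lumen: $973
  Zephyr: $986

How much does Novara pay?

Novara pays $973

Ordering the bids: 986 (Zephyr), 978 (Novara), 976 (Quill), 973 (Lumen), 945 (Rook)
Top 3: Zephyr, Novara, Quill.
First losing bid is Lumen's $973, which sets the uniform price.
Novara wins → pays $973.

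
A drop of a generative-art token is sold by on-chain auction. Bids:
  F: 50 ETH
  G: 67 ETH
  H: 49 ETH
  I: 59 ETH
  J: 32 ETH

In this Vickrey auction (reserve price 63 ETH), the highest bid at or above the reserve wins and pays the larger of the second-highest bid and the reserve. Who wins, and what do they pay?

G pays 63 ETH

Bids ranked: 67 (G) > 59 (I) > 50 (F) > 49 (H) > 32 (J)
G has the top bid at or above the reserve (67 ETH).
Second-highest bid 59 ETH is below the reserve 63 ETH, so the reserve binds → payment 63 ETH.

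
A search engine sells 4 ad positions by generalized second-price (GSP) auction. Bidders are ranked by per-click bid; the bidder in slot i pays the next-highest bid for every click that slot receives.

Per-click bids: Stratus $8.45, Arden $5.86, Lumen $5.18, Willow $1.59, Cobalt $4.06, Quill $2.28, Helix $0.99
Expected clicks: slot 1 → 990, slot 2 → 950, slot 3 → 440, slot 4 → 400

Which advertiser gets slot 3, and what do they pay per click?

Lumen; $4.06 per click

Per-click bids in order: $8.45 (Stratus) > $5.86 (Arden) > $5.18 (Lumen) > $4.06 (Cobalt) > $2.28 (Quill) > …
Slot 3 goes to the third-ranked bidder, Lumen, who pays the next bid down: $4.06/click.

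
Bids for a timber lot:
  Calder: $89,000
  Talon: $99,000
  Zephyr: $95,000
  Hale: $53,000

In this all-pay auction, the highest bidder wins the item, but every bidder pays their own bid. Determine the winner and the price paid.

Rule: the highest bidder wins the item, but every bidder pays their own bid.
Bids ranked: 99,000 (Talon) > 95,000 (Zephyr) > 89,000 (Calder) > 53,000 (Hale)
Talon wins with the top bid; all bids are sunk regardless.

Talon pays $99,000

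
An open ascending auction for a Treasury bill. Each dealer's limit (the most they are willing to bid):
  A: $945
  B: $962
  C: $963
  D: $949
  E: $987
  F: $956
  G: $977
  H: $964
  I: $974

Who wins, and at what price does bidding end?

E wins at $977

Limits in order: 987 (E) > 977 (G) > 974 (I) > 964 (H) > 963 (C) > 962 (B) > …
G is the last rival to drop out, at $977; E remains and wins at that price.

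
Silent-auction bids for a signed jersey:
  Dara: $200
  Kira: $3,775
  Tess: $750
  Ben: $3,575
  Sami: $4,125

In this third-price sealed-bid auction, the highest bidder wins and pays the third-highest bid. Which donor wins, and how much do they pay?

Rule: the highest bidder wins and pays the third-highest bid.
Sorting bids: 4,125 (Sami) > 3,775 (Kira) > 3,575 (Ben) > 750 (Tess) > 200 (Dara)
Sami is highest; pays the third-highest bid, $3,575.

Sami pays $3,575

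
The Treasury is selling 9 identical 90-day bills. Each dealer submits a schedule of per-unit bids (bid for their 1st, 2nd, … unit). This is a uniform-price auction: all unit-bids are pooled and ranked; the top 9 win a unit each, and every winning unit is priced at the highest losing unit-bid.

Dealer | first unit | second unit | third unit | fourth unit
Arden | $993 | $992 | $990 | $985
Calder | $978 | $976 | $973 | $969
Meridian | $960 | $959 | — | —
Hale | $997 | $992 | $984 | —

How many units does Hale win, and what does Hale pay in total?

Merging the schedules and taking the best 9: 997 (Hale-1), 993 (Arden-1), 992 (Arden-2), 992 (Hale-2), 990 (Arden-3), 985 (Arden-4), 984 (Hale-3), 978 (Calder-1), 976 (Calder-2)
First bid not allocated: $973.
Hale wins 3 unit(s) at $973 each.

Hale: 3 units, pays $2,919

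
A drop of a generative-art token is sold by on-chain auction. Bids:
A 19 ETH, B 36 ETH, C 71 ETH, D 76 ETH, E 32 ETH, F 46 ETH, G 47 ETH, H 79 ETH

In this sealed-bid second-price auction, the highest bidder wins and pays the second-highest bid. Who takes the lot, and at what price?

H pays 76 ETH

Sorting bids: 79 (H) > 76 (D) > 71 (C) > 47 (G) > 46 (F) > 36 (B) > …
H wins with the highest bid; price is set by the runner-up at 76 ETH.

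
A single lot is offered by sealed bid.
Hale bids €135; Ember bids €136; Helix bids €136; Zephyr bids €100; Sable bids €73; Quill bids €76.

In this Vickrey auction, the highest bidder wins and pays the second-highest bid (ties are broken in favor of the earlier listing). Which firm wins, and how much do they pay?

Ember pays €136

Rule: the highest bidder wins and pays the second-highest bid.
Bids ranked: 136 (Ember) > 136 (Helix) > 135 (Hale) > 100 (Zephyr) > 76 (Quill) > 73 (Sable)
Ember and Helix tie at €136; tie-break gives it to Ember.
Ember wins with the highest bid; price is set by the runner-up at €136.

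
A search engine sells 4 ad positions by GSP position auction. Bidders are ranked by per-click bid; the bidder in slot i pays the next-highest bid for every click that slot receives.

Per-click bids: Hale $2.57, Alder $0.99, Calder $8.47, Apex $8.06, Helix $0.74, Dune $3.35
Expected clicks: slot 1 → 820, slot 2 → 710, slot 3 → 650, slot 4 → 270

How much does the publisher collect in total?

Total revenue: $10925.50

Sorting advertisers: $8.47 (Calder) > $8.06 (Apex) > $3.35 (Dune) > $2.57 (Hale) > $0.99 (Alder) > …
Slot 1: Calder pays $8.06 × 820 = $6609.20
Slot 2: Apex pays $3.35 × 710 = $2378.50
Slot 3: Dune pays $2.57 × 650 = $1670.50
Slot 4: Hale pays $0.99 × 270 = $267.30
Total = $10925.50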